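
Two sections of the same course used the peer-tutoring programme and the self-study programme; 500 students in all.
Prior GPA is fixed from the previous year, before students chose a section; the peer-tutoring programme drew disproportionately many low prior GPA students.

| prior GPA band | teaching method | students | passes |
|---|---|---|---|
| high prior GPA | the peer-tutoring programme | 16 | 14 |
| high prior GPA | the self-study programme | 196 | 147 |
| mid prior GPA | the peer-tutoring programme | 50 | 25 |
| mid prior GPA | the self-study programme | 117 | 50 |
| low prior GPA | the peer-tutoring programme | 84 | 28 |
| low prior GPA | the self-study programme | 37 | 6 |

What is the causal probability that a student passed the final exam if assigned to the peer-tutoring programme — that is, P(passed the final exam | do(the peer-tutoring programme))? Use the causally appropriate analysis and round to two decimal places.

0.62

Prior GPA band satisfies the back-door criterion: it is not a descendant of the teaching method, and it blocks the spurious path from teaching method to outcome. Adjusting for it (i.e., using the within-prior GPA band rates) gives the causal effect.
Standardising the peer-tutoring programme to the population prior GPA band mix: 0.424·14/16 + 0.334·25/50 + 0.242·28/84 = 0.619.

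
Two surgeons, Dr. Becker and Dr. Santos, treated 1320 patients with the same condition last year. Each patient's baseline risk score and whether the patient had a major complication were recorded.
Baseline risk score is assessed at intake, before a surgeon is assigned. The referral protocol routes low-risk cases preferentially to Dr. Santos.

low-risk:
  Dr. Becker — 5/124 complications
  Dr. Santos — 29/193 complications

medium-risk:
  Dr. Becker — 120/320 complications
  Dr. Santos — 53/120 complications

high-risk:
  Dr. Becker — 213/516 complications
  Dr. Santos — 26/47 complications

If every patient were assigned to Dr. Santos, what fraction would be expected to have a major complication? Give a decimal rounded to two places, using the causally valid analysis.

Baseline risk score differs across surgeons for reasons unrelated to any effect of the surgeon itself, and it separately predicts the outcome — a classic confounder. We must compare within baseline risk score levels.
Standardising Dr. Santos to the population baseline risk score mix: 0.240·29/193 + 0.333·53/120 + 0.427·26/47 = 0.419.

0.42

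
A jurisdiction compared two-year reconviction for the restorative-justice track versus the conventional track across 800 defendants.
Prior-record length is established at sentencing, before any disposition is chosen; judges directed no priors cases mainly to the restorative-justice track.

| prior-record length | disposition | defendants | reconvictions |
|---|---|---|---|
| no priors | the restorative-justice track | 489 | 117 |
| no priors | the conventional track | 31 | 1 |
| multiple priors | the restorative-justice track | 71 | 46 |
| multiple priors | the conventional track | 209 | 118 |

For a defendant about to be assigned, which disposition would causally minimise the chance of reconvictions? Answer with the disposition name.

the conventional track

Here prior-record length is a common cause — it drives both which disposition a case falls under and the outcome. The crude comparison mixes populations; the stratum-specific rates are the causally relevant ones.
Within each level — no priors: 23.9% vs 3.2%; multiple priors: 64.8% vs 56.5% — the conventional track is lower every time.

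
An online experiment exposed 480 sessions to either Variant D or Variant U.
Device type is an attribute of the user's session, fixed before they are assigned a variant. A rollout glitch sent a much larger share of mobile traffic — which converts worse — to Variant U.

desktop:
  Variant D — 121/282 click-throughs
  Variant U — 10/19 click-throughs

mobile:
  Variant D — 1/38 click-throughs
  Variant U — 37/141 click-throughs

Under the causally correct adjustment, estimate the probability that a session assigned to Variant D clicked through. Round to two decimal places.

Within every device type level Variant U has the higher rate, yet pooled Variant D does — Simpson's reversal.
The imbalance in device type arose from how sessions were allocated, not from anything the variant did; and device type independently affects the outcome. The pooled gap is confounded — condition on device type.
Standardising Variant D to the population device type mix: 0.627·121/282 + 0.373·1/38 = 0.279.

0.28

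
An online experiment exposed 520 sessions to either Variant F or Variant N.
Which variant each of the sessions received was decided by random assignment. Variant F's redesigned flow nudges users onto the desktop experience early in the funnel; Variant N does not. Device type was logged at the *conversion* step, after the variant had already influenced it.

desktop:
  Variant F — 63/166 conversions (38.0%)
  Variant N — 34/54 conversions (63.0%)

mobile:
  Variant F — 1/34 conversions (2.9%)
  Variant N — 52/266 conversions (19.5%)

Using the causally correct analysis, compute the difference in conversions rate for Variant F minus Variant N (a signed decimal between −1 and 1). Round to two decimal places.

+0.05

Device type is downstream of the variant. One should not condition on a consequence of treatment, so the overall rates are the right comparison.
The causal difference is the pooled difference: 0.320 − 0.269 = +0.051.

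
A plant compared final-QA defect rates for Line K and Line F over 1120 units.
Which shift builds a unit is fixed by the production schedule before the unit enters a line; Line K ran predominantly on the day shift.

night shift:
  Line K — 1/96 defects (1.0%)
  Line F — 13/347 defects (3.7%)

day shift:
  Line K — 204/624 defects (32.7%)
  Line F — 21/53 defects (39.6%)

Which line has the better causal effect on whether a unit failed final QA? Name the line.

The stratified and pooled comparisons disagree (Line K wins within each shift; Line F wins overall), so the answer turns on the causal role of shift.
Nothing the line does changes shift; the imbalance is an allocation artefact. With shift also predicting the outcome, the pooled figure is confounded, and the within-stratum comparison is the causal one.
Within each level — night shift: 1.0% vs 3.7%; day shift: 32.7% vs 39.6% — Line K is lower every time.

Line K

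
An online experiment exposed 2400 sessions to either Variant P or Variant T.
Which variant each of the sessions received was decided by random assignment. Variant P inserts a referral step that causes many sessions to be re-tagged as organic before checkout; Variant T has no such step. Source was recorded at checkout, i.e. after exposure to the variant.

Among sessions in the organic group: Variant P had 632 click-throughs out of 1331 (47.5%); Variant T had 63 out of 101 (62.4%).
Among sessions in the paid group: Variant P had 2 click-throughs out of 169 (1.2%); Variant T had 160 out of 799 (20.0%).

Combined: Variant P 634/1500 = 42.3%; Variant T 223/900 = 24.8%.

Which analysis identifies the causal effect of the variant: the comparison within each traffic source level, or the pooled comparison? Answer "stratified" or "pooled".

Traffic source is downstream of the variant. One should not condition on a consequence of treatment, so the overall rates are the right comparison.
Pooled: Variant P 42.3% vs Variant T 24.8%; Variant P is higher overall.

pooled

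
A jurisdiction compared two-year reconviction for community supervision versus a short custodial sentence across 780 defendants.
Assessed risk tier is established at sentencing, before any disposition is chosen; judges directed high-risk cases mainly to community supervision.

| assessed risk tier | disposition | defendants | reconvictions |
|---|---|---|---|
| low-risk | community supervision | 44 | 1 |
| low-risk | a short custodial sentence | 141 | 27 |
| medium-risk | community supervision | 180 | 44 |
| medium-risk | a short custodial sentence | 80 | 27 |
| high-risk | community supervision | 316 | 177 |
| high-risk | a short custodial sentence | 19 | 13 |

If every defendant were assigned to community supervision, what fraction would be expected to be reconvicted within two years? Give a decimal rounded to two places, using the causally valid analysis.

0.33

Since assessed risk tier is a pre-existing factor (not a product of the disposition) and it affects the outcome on its own, it is a confounder. The stratified rates, not the pooled rate, identify the causal effect.
Standardising community supervision to the population assessed risk tier mix: 0.237·1/44 + 0.333·44/180 + 0.429·177/316 = 0.327.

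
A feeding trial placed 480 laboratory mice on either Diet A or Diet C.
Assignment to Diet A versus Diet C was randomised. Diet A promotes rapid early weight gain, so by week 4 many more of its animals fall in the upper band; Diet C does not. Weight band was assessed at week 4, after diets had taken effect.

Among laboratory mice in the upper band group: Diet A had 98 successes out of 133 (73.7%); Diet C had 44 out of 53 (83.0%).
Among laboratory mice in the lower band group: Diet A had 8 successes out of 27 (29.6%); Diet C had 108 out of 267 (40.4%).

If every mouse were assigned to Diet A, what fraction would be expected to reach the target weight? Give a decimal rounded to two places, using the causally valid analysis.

0.66

The distribution of week-4 weight band is itself part of what the diet does — it is an intermediate outcome. Holding it fixed would remove that part of the effect; the total effect is the pooled difference.
So P(outcome | do(Diet A)) is just the pooled rate for Diet A: 106/160 = 0.662.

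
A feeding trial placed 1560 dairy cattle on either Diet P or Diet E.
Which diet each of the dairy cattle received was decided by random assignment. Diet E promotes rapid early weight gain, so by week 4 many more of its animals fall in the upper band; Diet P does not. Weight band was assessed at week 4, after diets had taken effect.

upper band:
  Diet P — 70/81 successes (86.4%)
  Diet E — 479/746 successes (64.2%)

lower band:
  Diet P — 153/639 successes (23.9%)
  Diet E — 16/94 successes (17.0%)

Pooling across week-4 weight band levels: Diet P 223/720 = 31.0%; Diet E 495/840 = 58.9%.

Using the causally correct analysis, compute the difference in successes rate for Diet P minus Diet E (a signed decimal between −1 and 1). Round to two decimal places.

-0.28

Within every week-4 weight band level Diet P has the higher rate, yet pooled Diet E does — Simpson's reversal.
Because the diet influences week-4 weight band, week-4 weight band is a post-treatment mediator, not a confounder. Stratifying on it would bias the estimate; the causal effect is the crude pooled difference.
The causal difference is the pooled difference: 0.310 − 0.589 = -0.280.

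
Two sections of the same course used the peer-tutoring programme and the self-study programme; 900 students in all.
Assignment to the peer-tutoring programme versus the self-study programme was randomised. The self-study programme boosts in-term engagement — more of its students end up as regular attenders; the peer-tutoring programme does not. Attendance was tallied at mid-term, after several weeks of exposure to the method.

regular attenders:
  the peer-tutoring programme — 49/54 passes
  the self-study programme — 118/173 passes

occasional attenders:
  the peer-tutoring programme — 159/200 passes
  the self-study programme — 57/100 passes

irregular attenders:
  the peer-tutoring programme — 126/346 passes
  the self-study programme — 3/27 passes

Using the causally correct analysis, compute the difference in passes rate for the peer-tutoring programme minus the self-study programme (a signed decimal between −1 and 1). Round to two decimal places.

Because the teaching method influences mid-term attendance, mid-term attendance is a post-treatment mediator, not a confounder. Stratifying on it would bias the estimate; the causal effect is the crude pooled difference.
The causal difference is the pooled difference: 0.557 − 0.593 = -0.037.

-0.04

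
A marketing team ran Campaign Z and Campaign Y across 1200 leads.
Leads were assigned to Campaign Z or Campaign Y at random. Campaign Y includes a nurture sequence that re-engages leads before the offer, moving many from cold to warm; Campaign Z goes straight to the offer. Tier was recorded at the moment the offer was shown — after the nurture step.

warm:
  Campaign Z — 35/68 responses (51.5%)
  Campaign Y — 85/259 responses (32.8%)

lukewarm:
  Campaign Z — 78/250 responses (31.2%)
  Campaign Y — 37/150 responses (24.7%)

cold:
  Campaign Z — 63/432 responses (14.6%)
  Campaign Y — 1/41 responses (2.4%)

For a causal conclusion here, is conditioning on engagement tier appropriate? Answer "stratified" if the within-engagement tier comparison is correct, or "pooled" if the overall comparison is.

pooled

Within every engagement tier level Campaign Z has the higher rate, yet pooled Campaign Y does — Simpson's reversal.
The distribution of engagement tier is itself part of what the campaign does — it is an intermediate outcome. Holding it fixed would remove that part of the effect; the total effect is the pooled difference.
Pooled: Campaign Z 23.5% vs Campaign Y 27.3%; Campaign Y is higher overall.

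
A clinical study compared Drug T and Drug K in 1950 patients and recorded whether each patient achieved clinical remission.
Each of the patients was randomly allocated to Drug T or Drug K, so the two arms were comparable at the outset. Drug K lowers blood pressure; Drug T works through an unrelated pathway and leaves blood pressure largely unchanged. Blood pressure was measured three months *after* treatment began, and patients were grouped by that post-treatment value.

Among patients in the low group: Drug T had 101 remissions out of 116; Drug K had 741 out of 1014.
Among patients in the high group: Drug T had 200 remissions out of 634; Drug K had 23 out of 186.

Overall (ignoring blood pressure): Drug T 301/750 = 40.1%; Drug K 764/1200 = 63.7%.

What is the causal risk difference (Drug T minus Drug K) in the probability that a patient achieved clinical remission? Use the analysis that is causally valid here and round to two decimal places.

The blood pressure-specific comparison favours Drug T throughout, but the pooled figures favour Drug K. The question is whether to condition on blood pressure.
Stratifying would compare drugs among patients the drugs themselves sorted into blood pressure groups — a form of selection on an intermediate. The unconditioned pooled rates give the total causal effect.
The causal difference is the pooled difference: 0.401 − 0.637 = -0.235.

-0.24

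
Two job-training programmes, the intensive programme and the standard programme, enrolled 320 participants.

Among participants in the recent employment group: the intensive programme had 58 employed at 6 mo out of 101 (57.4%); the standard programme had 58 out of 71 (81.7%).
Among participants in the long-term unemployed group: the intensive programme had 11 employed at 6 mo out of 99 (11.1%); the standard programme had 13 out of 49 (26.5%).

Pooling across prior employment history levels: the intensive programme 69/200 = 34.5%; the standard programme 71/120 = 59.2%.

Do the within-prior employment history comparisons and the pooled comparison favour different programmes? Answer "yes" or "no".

no

Within each prior employment history level (recent employment 57.4% vs 81.7%; long-term unemployed 11.1% vs 26.5%), the standard programme has the higher rate every time. Pooled: 34.5% vs 59.2% — the standard programme has the higher rate overall. They agree.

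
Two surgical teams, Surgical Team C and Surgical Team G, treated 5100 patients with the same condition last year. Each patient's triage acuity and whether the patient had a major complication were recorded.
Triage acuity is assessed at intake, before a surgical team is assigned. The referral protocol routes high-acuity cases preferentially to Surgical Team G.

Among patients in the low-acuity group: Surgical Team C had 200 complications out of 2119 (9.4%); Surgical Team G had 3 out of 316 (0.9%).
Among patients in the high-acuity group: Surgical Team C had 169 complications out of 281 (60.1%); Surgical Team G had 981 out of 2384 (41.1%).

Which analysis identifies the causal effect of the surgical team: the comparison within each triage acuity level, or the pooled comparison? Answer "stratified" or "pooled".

Triage acuity is set before the surgical team has any effect — it is not caused by the surgical team — and it independently drives the outcome. That makes it a confounder, so the causal comparison is within triage acuity levels.
Within each level — low-acuity: 9.4% vs 0.9%; high-acuity: 60.1% vs 41.1% — Surgical Team G is lower every time.

stratified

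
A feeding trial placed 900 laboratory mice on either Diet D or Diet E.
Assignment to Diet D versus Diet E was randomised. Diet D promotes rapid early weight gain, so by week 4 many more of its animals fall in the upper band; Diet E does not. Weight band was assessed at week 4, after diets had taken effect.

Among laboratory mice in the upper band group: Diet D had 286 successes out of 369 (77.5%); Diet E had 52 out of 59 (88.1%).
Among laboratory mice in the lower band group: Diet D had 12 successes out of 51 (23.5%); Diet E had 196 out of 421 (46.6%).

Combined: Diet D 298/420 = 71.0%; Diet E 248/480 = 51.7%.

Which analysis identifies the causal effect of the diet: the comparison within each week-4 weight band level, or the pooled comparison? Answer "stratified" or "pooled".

Within every week-4 weight band level Diet E has the higher rate, yet pooled Diet D does — Simpson's reversal.
Stratifying would compare diets among laboratory mice the diets themselves sorted into week-4 weight band groups — a form of selection on an intermediate. The unconditioned pooled rates give the total causal effect.
Pooled: Diet D 71.0% vs Diet E 51.7%; Diet D is higher overall.

pooled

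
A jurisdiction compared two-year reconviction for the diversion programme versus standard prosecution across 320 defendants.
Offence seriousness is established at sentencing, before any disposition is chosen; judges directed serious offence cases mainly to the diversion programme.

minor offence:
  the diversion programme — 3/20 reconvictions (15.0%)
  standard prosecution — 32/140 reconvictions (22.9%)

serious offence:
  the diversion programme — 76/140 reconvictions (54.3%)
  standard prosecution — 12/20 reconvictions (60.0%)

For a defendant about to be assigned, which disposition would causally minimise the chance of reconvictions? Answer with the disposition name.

the diversion programme

Within every offence seriousness level the diversion programme has the lower rate, yet pooled standard prosecution does — Simpson's reversal.
Nothing the disposition does changes offence seriousness; the imbalance is an allocation artefact. With offence seriousness also predicting the outcome, the pooled figure is confounded, and the within-stratum comparison is the causal one.
Within each level — minor offence: 15.0% vs 22.9%; serious offence: 54.3% vs 60.0% — the diversion programme is lower every time.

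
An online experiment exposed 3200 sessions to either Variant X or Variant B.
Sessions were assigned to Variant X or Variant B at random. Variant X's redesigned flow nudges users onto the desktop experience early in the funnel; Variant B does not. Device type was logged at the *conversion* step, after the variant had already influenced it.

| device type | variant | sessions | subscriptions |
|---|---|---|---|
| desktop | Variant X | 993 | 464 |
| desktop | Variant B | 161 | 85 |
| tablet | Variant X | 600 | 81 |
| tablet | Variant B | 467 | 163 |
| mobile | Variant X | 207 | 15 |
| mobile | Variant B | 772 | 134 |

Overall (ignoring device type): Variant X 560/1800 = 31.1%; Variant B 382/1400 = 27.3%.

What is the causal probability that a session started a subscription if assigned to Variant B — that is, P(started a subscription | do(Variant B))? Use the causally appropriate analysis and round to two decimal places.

The distribution of device type is itself part of what the variant does — it is an intermediate outcome. Holding it fixed would remove that part of the effect; the total effect is the pooled difference.
So P(outcome | do(Variant B)) is just the pooled rate for Variant B: 382/1400 = 0.273.

0.27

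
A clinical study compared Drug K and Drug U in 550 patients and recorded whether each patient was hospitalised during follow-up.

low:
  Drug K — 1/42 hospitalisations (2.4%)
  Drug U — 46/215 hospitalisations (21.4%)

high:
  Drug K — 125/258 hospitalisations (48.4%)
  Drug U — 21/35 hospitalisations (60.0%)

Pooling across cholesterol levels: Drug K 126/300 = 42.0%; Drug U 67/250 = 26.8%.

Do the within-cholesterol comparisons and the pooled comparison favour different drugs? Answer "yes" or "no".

yes

Within each cholesterol level (low 2.4% vs 21.4%; high 48.4% vs 60.0%), Drug K has the lower rate every time. Pooled: 42.0% vs 26.8% — Drug U has the lower rate overall. The two comparisons disagree.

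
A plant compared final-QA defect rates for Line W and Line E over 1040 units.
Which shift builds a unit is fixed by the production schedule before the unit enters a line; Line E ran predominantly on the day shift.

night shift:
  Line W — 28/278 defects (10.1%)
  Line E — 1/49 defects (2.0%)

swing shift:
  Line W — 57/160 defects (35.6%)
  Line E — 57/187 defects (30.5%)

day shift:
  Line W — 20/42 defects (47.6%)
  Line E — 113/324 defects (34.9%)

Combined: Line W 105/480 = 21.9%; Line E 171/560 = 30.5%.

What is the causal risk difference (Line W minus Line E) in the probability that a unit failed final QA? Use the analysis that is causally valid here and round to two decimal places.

+0.09

Shift differs across lines for reasons unrelated to any effect of the line itself, and it separately predicts the outcome — a classic confounder. We must compare within shift levels.
Adjusting over the population distribution of shift: 0.314·(0.101−0.020) + 0.334·(0.356−0.305) + 0.352·(0.476−0.349) = +0.087.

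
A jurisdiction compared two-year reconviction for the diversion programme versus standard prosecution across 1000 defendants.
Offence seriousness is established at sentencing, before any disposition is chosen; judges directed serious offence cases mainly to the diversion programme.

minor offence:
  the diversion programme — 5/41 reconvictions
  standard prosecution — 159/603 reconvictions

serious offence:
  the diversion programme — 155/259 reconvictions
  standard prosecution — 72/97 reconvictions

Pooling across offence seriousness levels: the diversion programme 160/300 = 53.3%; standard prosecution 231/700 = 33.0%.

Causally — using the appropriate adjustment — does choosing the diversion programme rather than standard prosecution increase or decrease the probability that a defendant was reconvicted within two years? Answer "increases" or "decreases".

Within every offence seriousness level the diversion programme has the lower rate, yet pooled standard prosecution does — Simpson's reversal.
Offence seriousness satisfies the back-door criterion: it is not a descendant of the disposition, and it blocks the spurious path from disposition to outcome. Adjusting for it (i.e., using the within-offence seriousness rates) gives the causal effect.
Within each level — minor offence: 12.2% vs 26.4%; serious offence: 59.8% vs 74.2% — the diversion programme is lower every time.

decreases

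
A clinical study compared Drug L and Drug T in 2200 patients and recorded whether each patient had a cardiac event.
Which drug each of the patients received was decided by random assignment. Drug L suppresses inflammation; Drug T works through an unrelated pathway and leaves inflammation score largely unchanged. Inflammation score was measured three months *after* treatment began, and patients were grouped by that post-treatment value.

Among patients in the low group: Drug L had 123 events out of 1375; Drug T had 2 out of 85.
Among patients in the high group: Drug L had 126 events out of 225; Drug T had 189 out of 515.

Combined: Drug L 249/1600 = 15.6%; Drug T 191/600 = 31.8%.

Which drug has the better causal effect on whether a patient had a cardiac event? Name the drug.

Drug L

The stratified and pooled comparisons disagree (Drug T wins within each inflammation score; Drug L wins overall), so the answer turns on the causal role of inflammation score.
Stratifying would compare drugs among patients the drugs themselves sorted into inflammation score groups — a form of selection on an intermediate. The unconditioned pooled rates give the total causal effect.
Pooled: Drug L 15.6% vs Drug T 31.8%; Drug L is lower overall.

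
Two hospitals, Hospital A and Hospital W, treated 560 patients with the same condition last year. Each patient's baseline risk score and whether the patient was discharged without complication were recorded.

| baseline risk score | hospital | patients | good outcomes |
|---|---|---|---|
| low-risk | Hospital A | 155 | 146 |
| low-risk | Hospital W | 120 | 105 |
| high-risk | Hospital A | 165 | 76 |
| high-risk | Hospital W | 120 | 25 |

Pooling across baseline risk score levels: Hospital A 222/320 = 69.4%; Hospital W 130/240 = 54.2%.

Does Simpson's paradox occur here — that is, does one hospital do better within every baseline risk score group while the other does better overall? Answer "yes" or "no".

Within each baseline risk score level (low-risk 94.2% vs 87.5%; high-risk 46.1% vs 20.8%), Hospital A has the higher rate every time. Pooled: 69.4% vs 54.2% — Hospital A has the higher rate overall. They agree.

no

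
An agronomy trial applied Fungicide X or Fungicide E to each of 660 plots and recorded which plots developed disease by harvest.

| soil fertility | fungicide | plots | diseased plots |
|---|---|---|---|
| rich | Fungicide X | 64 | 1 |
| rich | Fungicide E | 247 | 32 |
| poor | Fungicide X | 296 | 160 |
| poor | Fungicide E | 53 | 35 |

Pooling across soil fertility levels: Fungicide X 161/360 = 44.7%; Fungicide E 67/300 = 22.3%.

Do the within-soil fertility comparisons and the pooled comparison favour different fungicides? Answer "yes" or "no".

Within each soil fertility level (rich 1.6% vs 13.0%; poor 54.1% vs 66.0%), Fungicide X has the lower rate every time. Pooled: 44.7% vs 22.3% — Fungicide E has the lower rate overall. The two comparisons disagree.

yes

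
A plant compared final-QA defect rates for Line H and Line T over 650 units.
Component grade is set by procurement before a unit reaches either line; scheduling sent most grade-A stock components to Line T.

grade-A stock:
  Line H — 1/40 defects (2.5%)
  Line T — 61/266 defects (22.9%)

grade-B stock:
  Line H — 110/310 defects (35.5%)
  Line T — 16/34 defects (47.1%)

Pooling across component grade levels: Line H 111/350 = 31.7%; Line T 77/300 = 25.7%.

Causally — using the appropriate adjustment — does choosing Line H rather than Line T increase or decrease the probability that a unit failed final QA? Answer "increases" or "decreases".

decreases

Since component grade is a pre-existing factor (not a product of the line) and it affects the outcome on its own, it is a confounder. The stratified rates, not the pooled rate, identify the causal effect.
Within each level — grade-A stock: 2.5% vs 22.9%; grade-B stock: 35.5% vs 47.1% — Line H is lower every time.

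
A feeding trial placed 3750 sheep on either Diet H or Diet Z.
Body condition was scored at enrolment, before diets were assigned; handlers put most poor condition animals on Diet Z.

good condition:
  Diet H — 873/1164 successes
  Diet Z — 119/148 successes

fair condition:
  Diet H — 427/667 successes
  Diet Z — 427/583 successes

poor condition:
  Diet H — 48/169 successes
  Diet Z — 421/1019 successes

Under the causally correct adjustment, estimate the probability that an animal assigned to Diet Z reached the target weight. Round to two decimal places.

Diet Z is higher inside every starting body condition stratum but Diet H is higher in aggregate. Whether to stratify depends on how starting body condition relates to the diet.
Here starting body condition is a common cause — it drives both which diet a case falls under and the outcome. The crude comparison mixes populations; the stratum-specific rates are the causally relevant ones.
Standardising Diet Z to the population starting body condition mix: 0.350·119/148 + 0.333·427/583 + 0.317·421/1019 = 0.656.

0.66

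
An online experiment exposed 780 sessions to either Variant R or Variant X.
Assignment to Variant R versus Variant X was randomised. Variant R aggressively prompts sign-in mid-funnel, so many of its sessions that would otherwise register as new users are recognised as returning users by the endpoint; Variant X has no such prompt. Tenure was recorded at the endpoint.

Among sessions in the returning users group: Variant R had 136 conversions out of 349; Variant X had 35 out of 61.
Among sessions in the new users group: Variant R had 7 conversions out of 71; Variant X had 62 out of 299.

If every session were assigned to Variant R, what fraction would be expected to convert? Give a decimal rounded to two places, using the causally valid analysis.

User tenure is recorded after the variant and is itself shifted by it — it sits on the causal path from variant to outcome. Conditioning on a mediator would strip out part of the effect we want; the pooled comparison gives the total causal effect.
So P(outcome | do(Variant R)) is just the pooled rate for Variant R: 143/420 = 0.340.

0.34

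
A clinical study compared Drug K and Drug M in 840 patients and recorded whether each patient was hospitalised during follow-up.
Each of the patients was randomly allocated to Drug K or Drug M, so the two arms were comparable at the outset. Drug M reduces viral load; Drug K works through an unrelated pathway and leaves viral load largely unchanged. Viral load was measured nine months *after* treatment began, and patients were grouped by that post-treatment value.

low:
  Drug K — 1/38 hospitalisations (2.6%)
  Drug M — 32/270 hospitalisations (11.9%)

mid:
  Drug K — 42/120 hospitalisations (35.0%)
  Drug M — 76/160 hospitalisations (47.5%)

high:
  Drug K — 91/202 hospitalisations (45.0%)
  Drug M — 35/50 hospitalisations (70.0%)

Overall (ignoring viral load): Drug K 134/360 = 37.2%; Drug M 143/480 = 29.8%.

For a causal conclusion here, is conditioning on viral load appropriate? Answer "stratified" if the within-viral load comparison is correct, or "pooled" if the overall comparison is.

Stratifying would compare drugs among patients the drugs themselves sorted into viral load groups — a form of selection on an intermediate. The unconditioned pooled rates give the total causal effect.
Pooled: Drug K 37.2% vs Drug M 29.8%; Drug M is lower overall.

pooled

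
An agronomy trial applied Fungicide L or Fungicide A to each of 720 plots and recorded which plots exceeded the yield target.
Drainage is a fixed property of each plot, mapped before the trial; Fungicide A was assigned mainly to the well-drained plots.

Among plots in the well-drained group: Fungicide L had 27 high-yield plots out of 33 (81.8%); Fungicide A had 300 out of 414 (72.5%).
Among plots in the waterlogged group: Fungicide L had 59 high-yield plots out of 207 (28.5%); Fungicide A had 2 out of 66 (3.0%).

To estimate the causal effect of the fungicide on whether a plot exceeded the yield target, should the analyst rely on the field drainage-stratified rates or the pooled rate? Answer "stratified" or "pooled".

stratified

Since field drainage is a pre-existing factor (not a product of the fungicide) and it affects the outcome on its own, it is a confounder. The stratified rates, not the pooled rate, identify the causal effect.
Within each level — well-drained: 81.8% vs 72.5%; waterlogged: 28.5% vs 3.0% — Fungicide L is higher every time.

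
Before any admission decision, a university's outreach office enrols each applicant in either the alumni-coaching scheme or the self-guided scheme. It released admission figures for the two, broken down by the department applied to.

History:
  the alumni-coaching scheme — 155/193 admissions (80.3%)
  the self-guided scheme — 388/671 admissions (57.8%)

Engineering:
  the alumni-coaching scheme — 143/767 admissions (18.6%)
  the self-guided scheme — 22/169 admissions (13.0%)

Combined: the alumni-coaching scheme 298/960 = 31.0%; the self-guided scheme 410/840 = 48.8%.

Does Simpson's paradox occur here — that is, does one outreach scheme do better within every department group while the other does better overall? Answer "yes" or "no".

Within each department level (History 80.3% vs 57.8%; Engineering 18.6% vs 13.0%), the alumni-coaching scheme has the higher rate every time. Pooled: 31.0% vs 48.8% — the self-guided scheme has the higher rate overall. The two comparisons disagree.

yes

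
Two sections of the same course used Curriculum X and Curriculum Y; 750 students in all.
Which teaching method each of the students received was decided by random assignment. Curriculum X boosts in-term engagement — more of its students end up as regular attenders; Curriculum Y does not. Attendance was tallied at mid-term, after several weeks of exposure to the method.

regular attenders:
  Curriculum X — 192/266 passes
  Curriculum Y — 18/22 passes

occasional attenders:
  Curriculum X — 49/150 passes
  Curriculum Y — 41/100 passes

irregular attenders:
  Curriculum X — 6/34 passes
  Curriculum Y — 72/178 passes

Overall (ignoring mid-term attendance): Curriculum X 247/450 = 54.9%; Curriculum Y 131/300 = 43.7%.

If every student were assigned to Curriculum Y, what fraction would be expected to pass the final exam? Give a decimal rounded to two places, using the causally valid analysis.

Stratifying would compare teaching methods among students the teaching methods themselves sorted into mid-term attendance groups — a form of selection on an intermediate. The unconditioned pooled rates give the total causal effect.
So P(outcome | do(Curriculum Y)) is just the pooled rate for Curriculum Y: 131/300 = 0.437.

0.44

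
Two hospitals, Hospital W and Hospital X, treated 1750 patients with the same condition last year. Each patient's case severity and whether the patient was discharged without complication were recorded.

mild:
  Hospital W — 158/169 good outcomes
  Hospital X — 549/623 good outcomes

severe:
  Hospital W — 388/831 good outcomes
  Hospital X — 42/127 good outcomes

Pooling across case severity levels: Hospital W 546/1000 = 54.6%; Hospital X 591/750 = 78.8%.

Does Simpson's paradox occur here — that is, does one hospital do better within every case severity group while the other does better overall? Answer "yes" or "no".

yes

Within each case severity level (mild 93.5% vs 88.1%; severe 46.7% vs 33.1%), Hospital W has the higher rate every time. Pooled: 54.6% vs 78.8% — Hospital X has the higher rate overall. The two comparisons disagree.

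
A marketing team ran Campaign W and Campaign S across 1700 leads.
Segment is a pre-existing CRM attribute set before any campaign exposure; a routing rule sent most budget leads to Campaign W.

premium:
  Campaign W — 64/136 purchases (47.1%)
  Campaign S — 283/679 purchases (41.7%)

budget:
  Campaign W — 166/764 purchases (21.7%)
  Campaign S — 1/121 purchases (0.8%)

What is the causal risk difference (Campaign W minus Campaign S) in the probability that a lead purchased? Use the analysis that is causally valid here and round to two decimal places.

Here customer segment is a common cause — it drives both which campaign a case falls under and the outcome. The crude comparison mixes populations; the stratum-specific rates are the causally relevant ones.
Adjusting over the population distribution of customer segment: 0.479·(0.471−0.417) + 0.521·(0.217−0.008) = +0.135.

+0.13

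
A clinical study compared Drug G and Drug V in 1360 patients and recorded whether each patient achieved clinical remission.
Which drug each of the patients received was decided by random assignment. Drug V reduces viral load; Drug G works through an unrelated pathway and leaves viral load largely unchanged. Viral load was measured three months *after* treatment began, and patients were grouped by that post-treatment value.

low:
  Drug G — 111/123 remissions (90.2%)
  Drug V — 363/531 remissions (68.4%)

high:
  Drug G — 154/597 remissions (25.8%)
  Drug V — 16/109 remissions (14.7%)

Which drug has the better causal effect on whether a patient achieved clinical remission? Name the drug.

Drug V

Because the drug influences viral load, viral load is a post-treatment mediator, not a confounder. Stratifying on it would bias the estimate; the causal effect is the crude pooled difference.
Pooled: Drug G 36.8% vs Drug V 59.2%; Drug V is higher overall.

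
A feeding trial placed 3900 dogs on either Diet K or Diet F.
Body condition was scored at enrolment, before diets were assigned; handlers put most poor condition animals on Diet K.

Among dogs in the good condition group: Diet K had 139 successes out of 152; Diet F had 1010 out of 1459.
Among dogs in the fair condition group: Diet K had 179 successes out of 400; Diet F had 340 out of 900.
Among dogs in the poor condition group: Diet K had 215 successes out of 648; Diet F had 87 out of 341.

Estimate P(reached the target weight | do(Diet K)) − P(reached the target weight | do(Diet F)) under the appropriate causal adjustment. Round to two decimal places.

+0.13

Starting body condition differs across diets for reasons unrelated to any effect of the diet itself, and it separately predicts the outcome — a classic confounder. We must compare within starting body condition levels.
Adjusting over the population distribution of starting body condition: 0.413·(0.914−0.692) + 0.333·(0.448−0.378) + 0.254·(0.332−0.255) = +0.134.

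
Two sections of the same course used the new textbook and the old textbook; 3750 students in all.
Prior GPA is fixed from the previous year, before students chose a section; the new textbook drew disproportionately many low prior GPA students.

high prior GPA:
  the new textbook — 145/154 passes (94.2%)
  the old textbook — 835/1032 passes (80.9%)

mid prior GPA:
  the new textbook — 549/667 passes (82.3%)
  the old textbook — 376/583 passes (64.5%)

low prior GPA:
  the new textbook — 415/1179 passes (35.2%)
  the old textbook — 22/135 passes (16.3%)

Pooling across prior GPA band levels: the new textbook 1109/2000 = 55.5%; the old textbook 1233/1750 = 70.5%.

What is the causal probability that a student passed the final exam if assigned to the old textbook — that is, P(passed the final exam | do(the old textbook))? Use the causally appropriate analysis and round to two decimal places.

0.53

The imbalance in prior GPA band arose from how students were allocated, not from anything the teaching method did; and prior GPA band independently affects the outcome. The pooled gap is confounded — condition on prior GPA band.
Standardising the old textbook to the population prior GPA band mix: 0.316·835/1032 + 0.333·376/583 + 0.350·22/135 = 0.528.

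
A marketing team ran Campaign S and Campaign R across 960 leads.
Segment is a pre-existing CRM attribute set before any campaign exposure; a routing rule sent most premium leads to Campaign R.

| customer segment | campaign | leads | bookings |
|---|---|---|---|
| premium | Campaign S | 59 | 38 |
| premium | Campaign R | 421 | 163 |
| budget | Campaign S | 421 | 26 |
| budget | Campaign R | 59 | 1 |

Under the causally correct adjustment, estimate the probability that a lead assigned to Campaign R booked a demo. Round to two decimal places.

0.20

The imbalance in customer segment arose from how leads were allocated, not from anything the campaign did; and customer segment independently affects the outcome. The pooled gap is confounded — condition on customer segment.
Standardising Campaign R to the population customer segment mix: 0.500·163/421 + 0.500·1/59 = 0.202.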